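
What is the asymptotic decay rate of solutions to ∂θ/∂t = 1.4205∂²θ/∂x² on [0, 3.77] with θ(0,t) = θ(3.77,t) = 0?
Eigenvalues: λₙ = 1.4205n²π²/3.77².
First three modes:
  n=1: λ₁ = 1.4205π²/3.77² ≈ 0.986
  n=2: λ₂ = 5.682π²/3.77² ≈ 3.946 (4× faster decay)
  n=3: λ₃ = 12.7845π²/3.77² ≈ 8.878 (9× faster decay)
As t → ∞, higher modes decay exponentially faster. The n=1 mode dominates: θ ~ c₁ sin(πx/3.77) e^{-λ₁t}.
Decay rate: λ₁ = 1.4205π²/3.77² ≈ 0.986.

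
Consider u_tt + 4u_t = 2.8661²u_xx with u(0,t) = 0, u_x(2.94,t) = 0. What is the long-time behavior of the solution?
As t → ∞, u → 0. Damping (γ=4) dissipates energy; oscillations decay exponentially.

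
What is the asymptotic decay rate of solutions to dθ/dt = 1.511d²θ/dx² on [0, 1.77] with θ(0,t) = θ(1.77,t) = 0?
Eigenvalues: λₙ = 1.511n²π²/1.77².
First three modes:
  n=1: λ₁ = 1.511π²/1.77² ≈ 4.76
  n=2: λ₂ = 6.044π²/1.77² ≈ 19.04 (4× faster decay)
  n=3: λ₃ = 13.599π²/1.77² ≈ 42.841 (9× faster decay)
As t → ∞, higher modes decay exponentially faster. The n=1 mode dominates: θ ~ c₁ sin(πx/1.77) e^{-λ₁t}.
Decay rate: λ₁ = 1.511π²/1.77² ≈ 4.76.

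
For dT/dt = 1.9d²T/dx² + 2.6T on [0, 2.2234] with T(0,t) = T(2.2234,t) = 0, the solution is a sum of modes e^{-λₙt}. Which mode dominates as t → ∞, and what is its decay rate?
Eigenvalues: λₙ = 1.9n²π²/2.2234² - 2.6.
First three modes:
  n=1: λ₁ = 1.9π²/2.2234² - 2.6 ≈ 1.193
  n=2: λ₂ = 7.6π²/2.2234² - 2.6 ≈ 12.573
  n=3: λ₃ = 17.1π²/2.2234² - 2.6 ≈ 31.54
Since 1.9π²/2.2234² ≈ 3.793 > 2.6, all λₙ > 0.
The n=1 mode decays slowest → dominates as t → ∞.
Asymptotic: T ~ c₁ sin(πx/2.2234) e^{-λ₁t} with decay rate λ₁ ≈ 1.193.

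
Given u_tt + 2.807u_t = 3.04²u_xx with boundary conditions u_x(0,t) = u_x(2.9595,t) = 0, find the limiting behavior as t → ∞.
u → constant (steady state). Damping (γ=2.807) dissipates the nonconstant modes; with Neumann BCs the spatial average obeys M''+γM'=0 and tends to a finite limit.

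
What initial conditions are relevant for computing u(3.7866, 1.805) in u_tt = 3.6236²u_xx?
Domain of dependence: [-2.753998, 10.327198]. Signals travel at speed 3.6236, so data within |x - 3.7866| ≤ 3.6236·1.805 = 6.540598 can reach the point.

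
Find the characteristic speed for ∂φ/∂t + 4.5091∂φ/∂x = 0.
Speed = 4.5091. Information travels along x - 4.5091t = const (rightward).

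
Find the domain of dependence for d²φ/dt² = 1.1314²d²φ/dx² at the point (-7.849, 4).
Domain of dependence: [-12.3746, -3.3234]. Signals travel at speed 1.1314, so data within |x - -7.849| ≤ 1.1314·4 = 4.5256 can reach the point.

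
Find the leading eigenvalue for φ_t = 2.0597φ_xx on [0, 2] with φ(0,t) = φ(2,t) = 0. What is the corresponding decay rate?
Eigenvalues: λₙ = 2.0597n²π²/2².
First three modes:
  n=1: λ₁ = 2.0597π²/2² ≈ 5.082
  n=2: λ₂ = 8.2388π²/2² ≈ 20.328 (4× faster decay)
  n=3: λ₃ = 18.5373π²/2² ≈ 45.739 (9× faster decay)
As t → ∞, higher modes decay exponentially faster. The n=1 mode dominates: φ ~ c₁ sin(πx/2) e^{-λ₁t}.
Decay rate: λ₁ = 2.0597π²/2² ≈ 5.082.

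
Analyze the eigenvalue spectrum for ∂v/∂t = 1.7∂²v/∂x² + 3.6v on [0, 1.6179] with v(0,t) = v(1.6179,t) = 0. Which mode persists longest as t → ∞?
Eigenvalues: λₙ = 1.7n²π²/1.6179² - 3.6.
First three modes:
  n=1: λ₁ = 1.7π²/1.6179² - 3.6 ≈ 2.81
  n=2: λ₂ = 6.8π²/1.6179² - 3.6 ≈ 22.039
  n=3: λ₃ = 15.3π²/1.6179² - 3.6 ≈ 54.088
Since 1.7π²/1.6179² ≈ 6.41 > 3.6, all λₙ > 0.
The n=1 mode decays slowest → dominates as t → ∞.
Asymptotic: v ~ c₁ sin(πx/1.6179) e^{-λ₁t} with decay rate λ₁ ≈ 2.81.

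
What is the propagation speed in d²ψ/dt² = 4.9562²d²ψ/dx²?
Speed = 4.9562. Information travels along characteristics x = x₀ ± 4.9562t.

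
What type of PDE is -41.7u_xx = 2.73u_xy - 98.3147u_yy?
Rewriting in standard form: -41.7u_xx - 2.73u_xy + 98.3147u_yy = 0. With A = -41.7, B = -2.73, C = 98.3147, the discriminant is 16406.34486. This is a hyperbolic PDE.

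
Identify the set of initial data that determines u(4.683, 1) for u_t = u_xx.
The entire real line. The heat equation has infinite propagation speed: any initial disturbance instantly affects all points (though exponentially small far away).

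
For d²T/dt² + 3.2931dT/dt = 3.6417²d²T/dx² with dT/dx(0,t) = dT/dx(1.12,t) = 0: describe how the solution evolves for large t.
T → constant (steady state). Damping (γ=3.2931) dissipates the nonconstant modes; with Neumann BCs the spatial average obeys M''+γM'=0 and tends to a finite limit.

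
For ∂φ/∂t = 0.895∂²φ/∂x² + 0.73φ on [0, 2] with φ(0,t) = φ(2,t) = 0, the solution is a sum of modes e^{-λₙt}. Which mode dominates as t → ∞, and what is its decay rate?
Eigenvalues: λₙ = 0.895n²π²/2² - 0.73.
First three modes:
  n=1: λ₁ = 0.895π²/2² - 0.73 ≈ 1.478
  n=2: λ₂ = 3.58π²/2² - 0.73 ≈ 8.103
  n=3: λ₃ = 8.055π²/2² - 0.73 ≈ 19.145
Since 0.895π²/2² ≈ 2.208 > 0.73, all λₙ > 0.
The n=1 mode decays slowest → dominates as t → ∞.
Asymptotic: φ ~ c₁ sin(πx/2) e^{-λ₁t} with decay rate λ₁ ≈ 1.478.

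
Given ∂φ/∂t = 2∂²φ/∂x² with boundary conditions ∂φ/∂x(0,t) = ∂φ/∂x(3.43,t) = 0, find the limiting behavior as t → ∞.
φ → constant (steady state). Heat is conserved (no flux at boundaries); solution approaches the spatial average.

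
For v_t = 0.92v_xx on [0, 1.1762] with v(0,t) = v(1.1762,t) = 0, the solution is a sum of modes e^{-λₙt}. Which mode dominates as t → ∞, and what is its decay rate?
Eigenvalues: λₙ = 0.92n²π²/1.1762².
First three modes:
  n=1: λ₁ = 0.92π²/1.1762² ≈ 6.563
  n=2: λ₂ = 3.68π²/1.1762² ≈ 26.253 (4× faster decay)
  n=3: λ₃ = 8.28π²/1.1762² ≈ 59.07 (9× faster decay)
As t → ∞, higher modes decay exponentially faster. The n=1 mode dominates: v ~ c₁ sin(πx/1.1762) e^{-λ₁t}.
Decay rate: λ₁ = 0.92π²/1.1762² ≈ 6.563.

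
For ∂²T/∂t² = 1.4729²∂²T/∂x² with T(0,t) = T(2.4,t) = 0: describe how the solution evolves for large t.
T oscillates (no decay). Energy is conserved; the solution oscillates indefinitely as standing waves.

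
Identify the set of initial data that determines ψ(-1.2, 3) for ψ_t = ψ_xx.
The entire real line. The heat equation has infinite propagation speed: any initial disturbance instantly affects all points (though exponentially small far away).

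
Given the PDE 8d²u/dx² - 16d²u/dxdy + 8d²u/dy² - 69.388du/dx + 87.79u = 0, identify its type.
The second-order coefficients are A = 8, B = -16, C = 8. Since B² - 4AC = 0 = 0, this is a parabolic PDE.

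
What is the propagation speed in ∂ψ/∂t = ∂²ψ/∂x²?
Infinite. The heat equation is parabolic, not hyperbolic, so disturbances propagate instantly.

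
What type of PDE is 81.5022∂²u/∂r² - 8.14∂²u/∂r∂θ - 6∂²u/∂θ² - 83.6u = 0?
With A = 81.5022, B = -8.14, C = -6, the discriminant is 2022.3124. This is a hyperbolic PDE.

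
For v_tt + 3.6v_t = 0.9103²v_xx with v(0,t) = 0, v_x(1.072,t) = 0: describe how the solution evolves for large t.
v → 0. Damping (γ=3.6) dissipates energy; oscillations decay exponentially.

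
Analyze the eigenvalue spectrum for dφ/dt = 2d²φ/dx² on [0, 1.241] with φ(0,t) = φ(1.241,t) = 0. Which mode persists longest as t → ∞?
Eigenvalues: λₙ = 2n²π²/1.241².
First three modes:
  n=1: λ₁ = 2π²/1.241² ≈ 12.817
  n=2: λ₂ = 8π²/1.241² ≈ 51.268 (4× faster decay)
  n=3: λ₃ = 18π²/1.241² ≈ 115.353 (9× faster decay)
As t → ∞, higher modes decay exponentially faster. The n=1 mode dominates: φ ~ c₁ sin(πx/1.241) e^{-λ₁t}.
Decay rate: λ₁ = 2π²/1.241² ≈ 12.817.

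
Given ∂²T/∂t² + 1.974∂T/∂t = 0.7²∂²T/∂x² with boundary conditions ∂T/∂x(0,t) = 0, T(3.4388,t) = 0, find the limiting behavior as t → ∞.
T → 0. Damping (γ=1.974) dissipates energy; oscillations decay exponentially.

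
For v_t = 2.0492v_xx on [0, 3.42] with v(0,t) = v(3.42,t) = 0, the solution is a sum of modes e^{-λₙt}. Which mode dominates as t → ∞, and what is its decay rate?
Eigenvalues: λₙ = 2.0492n²π²/3.42².
First three modes:
  n=1: λ₁ = 2.0492π²/3.42² ≈ 1.729
  n=2: λ₂ = 8.1968π²/3.42² ≈ 6.917 (4× faster decay)
  n=3: λ₃ = 18.4428π²/3.42² ≈ 15.562 (9× faster decay)
As t → ∞, higher modes decay exponentially faster. The n=1 mode dominates: v ~ c₁ sin(πx/3.42) e^{-λ₁t}.
Decay rate: λ₁ = 2.0492π²/3.42² ≈ 1.729.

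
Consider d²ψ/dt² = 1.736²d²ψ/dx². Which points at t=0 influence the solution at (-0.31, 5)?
Domain of dependence: [-8.99, 8.37]. Signals travel at speed 1.736, so data within |x - -0.31| ≤ 1.736·5 = 8.68 can reach the point.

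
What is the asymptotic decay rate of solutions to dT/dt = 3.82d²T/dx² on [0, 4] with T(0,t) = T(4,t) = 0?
Eigenvalues: λₙ = 3.82n²π²/4².
First three modes:
  n=1: λ₁ = 3.82π²/4² ≈ 2.356
  n=2: λ₂ = 15.28π²/4² ≈ 9.425 (4× faster decay)
  n=3: λ₃ = 34.38π²/4² ≈ 21.207 (9× faster decay)
As t → ∞, higher modes decay exponentially faster. The n=1 mode dominates: T ~ c₁ sin(πx/4) e^{-λ₁t}.
Decay rate: λ₁ = 3.82π²/4² ≈ 2.356.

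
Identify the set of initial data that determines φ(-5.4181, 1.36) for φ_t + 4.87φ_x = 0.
A single point: x = -12.0413. The characteristic through (-5.4181, 1.36) is x - 4.87t = const, so x = -5.4181 - 4.87·1.36 = -12.0413.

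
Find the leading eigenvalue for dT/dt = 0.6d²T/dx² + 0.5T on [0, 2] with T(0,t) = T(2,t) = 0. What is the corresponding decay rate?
Eigenvalues: λₙ = 0.6n²π²/2² - 0.5.
First three modes:
  n=1: λ₁ = 0.6π²/2² - 0.5 ≈ 0.98
  n=2: λ₂ = 2.4π²/2² - 0.5 ≈ 5.422
  n=3: λ₃ = 5.4π²/2² - 0.5 ≈ 12.824
Since 0.6π²/2² ≈ 1.48 > 0.5, all λₙ > 0.
The n=1 mode decays slowest → dominates as t → ∞.
Asymptotic: T ~ c₁ sin(πx/2) e^{-λ₁t} with decay rate λ₁ ≈ 0.98.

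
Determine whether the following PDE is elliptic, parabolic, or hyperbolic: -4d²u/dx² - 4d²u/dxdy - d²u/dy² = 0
Coefficients: A = -4, B = -4, C = -1. B² - 4AC = 0, which is zero, so the equation is parabolic.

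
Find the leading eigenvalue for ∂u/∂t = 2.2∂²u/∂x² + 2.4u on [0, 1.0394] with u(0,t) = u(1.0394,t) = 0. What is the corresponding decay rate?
Eigenvalues: λₙ = 2.2n²π²/1.0394² - 2.4.
First three modes:
  n=1: λ₁ = 2.2π²/1.0394² - 2.4 ≈ 17.698
  n=2: λ₂ = 8.8π²/1.0394² - 2.4 ≈ 77.993
  n=3: λ₃ = 19.8π²/1.0394² - 2.4 ≈ 178.484
Since 2.2π²/1.0394² ≈ 20.098 > 2.4, all λₙ > 0.
The n=1 mode decays slowest → dominates as t → ∞.
Asymptotic: u ~ c₁ sin(πx/1.0394) e^{-λ₁t} with decay rate λ₁ ≈ 17.698.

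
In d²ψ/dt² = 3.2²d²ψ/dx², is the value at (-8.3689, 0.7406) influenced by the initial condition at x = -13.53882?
No. The domain of dependence is [-10.73882, -5.99898], and -13.53882 is outside this interval.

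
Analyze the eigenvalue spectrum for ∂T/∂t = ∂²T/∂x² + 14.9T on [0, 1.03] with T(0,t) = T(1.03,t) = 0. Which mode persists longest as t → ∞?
Eigenvalues: λₙ = n²π²/1.03² - 14.9.
First three modes:
  n=1: λ₁ = π²/1.03² - 14.9 ≈ -5.597
  n=2: λ₂ = 4π²/1.03² - 14.9 ≈ 22.312
  n=3: λ₃ = 9π²/1.03² - 14.9 ≈ 68.827
Since π²/1.03² ≈ 9.303 < 14.9, λ₁ < 0.
The n=1 mode grows fastest (−λₙ is largest for n=1) → dominates.
Asymptotic: T ~ c₁ sin(πx/1.03) e^{5.597t} (exponential growth at rate −λ₁ ≈ 5.597).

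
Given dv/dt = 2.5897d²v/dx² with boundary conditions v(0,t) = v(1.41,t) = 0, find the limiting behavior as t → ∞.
v → 0. Heat diffuses out through both boundaries.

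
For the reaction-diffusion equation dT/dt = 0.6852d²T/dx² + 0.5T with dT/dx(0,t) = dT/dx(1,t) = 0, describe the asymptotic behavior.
T grows unboundedly. With Neumann BCs the constant mode has diffusion eigenvalue 0, so any r > 0 makes it grow like e^(0.5t); solution grows exponentially.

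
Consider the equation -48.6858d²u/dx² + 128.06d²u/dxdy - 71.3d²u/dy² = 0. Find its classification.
Hyperbolic. (A = -48.6858, B = 128.06, C = -71.3 gives B² - 4AC = 2514.17344.)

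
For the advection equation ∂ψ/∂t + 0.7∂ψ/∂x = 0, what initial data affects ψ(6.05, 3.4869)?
A single point: x = 3.60917. The characteristic through (6.05, 3.4869) is x - 0.7t = const, so x = 6.05 - 0.7·3.4869 = 3.60917.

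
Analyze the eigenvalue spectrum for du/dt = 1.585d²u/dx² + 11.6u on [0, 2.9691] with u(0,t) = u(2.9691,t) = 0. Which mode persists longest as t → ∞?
Eigenvalues: λₙ = 1.585n²π²/2.9691² - 11.6.
First three modes:
  n=1: λ₁ = 1.585π²/2.9691² - 11.6 ≈ -9.825
  n=2: λ₂ = 6.34π²/2.9691² - 11.6 ≈ -4.502
  n=3: λ₃ = 14.265π²/2.9691² - 11.6 ≈ 4.371
Since 1.585π²/2.9691² ≈ 1.775 < 11.6, λ₁ < 0.
The n=1 mode grows fastest (−λₙ is largest for n=1) → dominates.
Asymptotic: u ~ c₁ sin(πx/2.9691) e^{9.825t} (exponential growth at rate −λ₁ ≈ 9.825).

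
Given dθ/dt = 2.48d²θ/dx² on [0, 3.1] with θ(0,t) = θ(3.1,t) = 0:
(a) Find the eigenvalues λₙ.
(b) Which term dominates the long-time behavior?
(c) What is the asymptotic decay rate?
Eigenvalues: λₙ = 2.48n²π²/3.1².
First three modes:
  n=1: λ₁ = 2.48π²/3.1² ≈ 2.547
  n=2: λ₂ = 9.92π²/3.1² ≈ 10.188 (4× faster decay)
  n=3: λ₃ = 22.32π²/3.1² ≈ 22.923 (9× faster decay)
As t → ∞, higher modes decay exponentially faster. The n=1 mode dominates: θ ~ c₁ sin(πx/3.1) e^{-λ₁t}.
Decay rate: λ₁ = 2.48π²/3.1² ≈ 2.547.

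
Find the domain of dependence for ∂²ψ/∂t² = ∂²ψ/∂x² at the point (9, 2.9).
Domain of dependence: [6.1, 11.9]. Signals travel at speed 1, so data within |x - 9| ≤ 1·2.9 = 2.9 can reach the point.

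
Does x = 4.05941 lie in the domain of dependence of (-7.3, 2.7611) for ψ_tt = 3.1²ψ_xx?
No. The domain of dependence is [-15.85941, 1.25941], and 4.05941 is outside this interval.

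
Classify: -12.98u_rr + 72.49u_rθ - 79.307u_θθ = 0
Hyperbolic (discriminant = 1137.18066).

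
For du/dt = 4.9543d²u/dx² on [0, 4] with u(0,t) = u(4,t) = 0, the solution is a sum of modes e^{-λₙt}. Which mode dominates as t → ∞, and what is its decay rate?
Eigenvalues: λₙ = 4.9543n²π²/4².
First three modes:
  n=1: λ₁ = 4.9543π²/4² ≈ 3.056
  n=2: λ₂ = 19.8172π²/4² ≈ 12.224 (4× faster decay)
  n=3: λ₃ = 44.5887π²/4² ≈ 27.505 (9× faster decay)
As t → ∞, higher modes decay exponentially faster. The n=1 mode dominates: u ~ c₁ sin(πx/4) e^{-λ₁t}.
Decay rate: λ₁ = 4.9543π²/4² ≈ 3.056.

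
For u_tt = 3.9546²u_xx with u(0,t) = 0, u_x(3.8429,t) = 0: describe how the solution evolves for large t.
u oscillates (no decay). Energy is conserved; the solution oscillates indefinitely as standing waves.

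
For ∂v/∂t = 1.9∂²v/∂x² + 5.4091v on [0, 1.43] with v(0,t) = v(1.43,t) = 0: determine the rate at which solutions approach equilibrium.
Eigenvalues: λₙ = 1.9n²π²/1.43² - 5.4091.
First three modes:
  n=1: λ₁ = 1.9π²/1.43² - 5.4091 ≈ 3.761
  n=2: λ₂ = 7.6π²/1.43² - 5.4091 ≈ 31.272
  n=3: λ₃ = 17.1π²/1.43² - 5.4091 ≈ 77.123
Since 1.9π²/1.43² ≈ 9.17 > 5.4091, all λₙ > 0.
The n=1 mode decays slowest → dominates as t → ∞.
Asymptotic: v ~ c₁ sin(πx/1.43) e^{-λ₁t} with decay rate λ₁ ≈ 3.761.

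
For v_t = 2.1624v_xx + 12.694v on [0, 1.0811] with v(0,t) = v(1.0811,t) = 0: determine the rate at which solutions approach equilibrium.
Eigenvalues: λₙ = 2.1624n²π²/1.0811² - 12.694.
First three modes:
  n=1: λ₁ = 2.1624π²/1.0811² - 12.694 ≈ 5.566
  n=2: λ₂ = 8.6496π²/1.0811² - 12.694 ≈ 60.347
  n=3: λ₃ = 19.4616π²/1.0811² - 12.694 ≈ 151.647
Since 2.1624π²/1.0811² ≈ 18.26 > 12.694, all λₙ > 0.
The n=1 mode decays slowest → dominates as t → ∞.
Asymptotic: v ~ c₁ sin(πx/1.0811) e^{-λ₁t} with decay rate λ₁ ≈ 5.566.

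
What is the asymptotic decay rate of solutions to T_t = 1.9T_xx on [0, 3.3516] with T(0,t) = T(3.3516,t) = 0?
Eigenvalues: λₙ = 1.9n²π²/3.3516².
First three modes:
  n=1: λ₁ = 1.9π²/3.3516² ≈ 1.669
  n=2: λ₂ = 7.6π²/3.3516² ≈ 6.677 (4× faster decay)
  n=3: λ₃ = 17.1π²/3.3516² ≈ 15.024 (9× faster decay)
As t → ∞, higher modes decay exponentially faster. The n=1 mode dominates: T ~ c₁ sin(πx/3.3516) e^{-λ₁t}.
Decay rate: λ₁ = 1.9π²/3.3516² ≈ 1.669.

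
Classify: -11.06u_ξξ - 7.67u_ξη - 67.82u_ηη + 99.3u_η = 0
Elliptic (discriminant = -2941.5279).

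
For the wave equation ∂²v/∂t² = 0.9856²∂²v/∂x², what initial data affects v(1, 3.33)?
Domain of dependence: [-2.282048, 4.282048]. Signals travel at speed 0.9856, so data within |x - 1| ≤ 0.9856·3.33 = 3.282048 can reach the point.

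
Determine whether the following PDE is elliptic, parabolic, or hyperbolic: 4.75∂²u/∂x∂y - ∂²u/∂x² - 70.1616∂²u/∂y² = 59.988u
Rewriting in standard form: -∂²u/∂x² + 4.75∂²u/∂x∂y - 70.1616∂²u/∂y² - 59.988u = 0. Coefficients: A = -1, B = 4.75, C = -70.1616. B² - 4AC = -258.0839, which is negative, so the equation is elliptic.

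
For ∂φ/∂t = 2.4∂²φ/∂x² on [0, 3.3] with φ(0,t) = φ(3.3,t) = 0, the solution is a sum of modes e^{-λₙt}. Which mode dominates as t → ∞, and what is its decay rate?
Eigenvalues: λₙ = 2.4n²π²/3.3².
First three modes:
  n=1: λ₁ = 2.4π²/3.3² ≈ 2.175
  n=2: λ₂ = 9.6π²/3.3² ≈ 8.7 (4× faster decay)
  n=3: λ₃ = 21.6π²/3.3² ≈ 19.576 (9× faster decay)
As t → ∞, higher modes decay exponentially faster. The n=1 mode dominates: φ ~ c₁ sin(πx/3.3) e^{-λ₁t}.
Decay rate: λ₁ = 2.4π²/3.3² ≈ 2.175.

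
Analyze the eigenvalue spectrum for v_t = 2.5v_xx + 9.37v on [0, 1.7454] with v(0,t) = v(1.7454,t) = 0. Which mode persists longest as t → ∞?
Eigenvalues: λₙ = 2.5n²π²/1.7454² - 9.37.
First three modes:
  n=1: λ₁ = 2.5π²/1.7454² - 9.37 ≈ -1.271
  n=2: λ₂ = 10π²/1.7454² - 9.37 ≈ 23.027
  n=3: λ₃ = 22.5π²/1.7454² - 9.37 ≈ 63.524
Since 2.5π²/1.7454² ≈ 8.099 < 9.37, λ₁ < 0.
The n=1 mode grows fastest (−λₙ is largest for n=1) → dominates.
Asymptotic: v ~ c₁ sin(πx/1.7454) e^{1.271t} (exponential growth at rate −λ₁ ≈ 1.271).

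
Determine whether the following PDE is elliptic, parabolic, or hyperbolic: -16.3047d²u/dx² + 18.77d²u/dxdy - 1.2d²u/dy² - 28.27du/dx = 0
Coefficients: A = -16.3047, B = 18.77, C = -1.2. B² - 4AC = 274.05034, which is positive, so the equation is hyperbolic.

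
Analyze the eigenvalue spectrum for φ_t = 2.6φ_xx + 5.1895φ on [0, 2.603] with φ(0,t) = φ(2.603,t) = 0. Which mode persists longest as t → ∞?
Eigenvalues: λₙ = 2.6n²π²/2.603² - 5.1895.
First three modes:
  n=1: λ₁ = 2.6π²/2.603² - 5.1895 ≈ -1.402
  n=2: λ₂ = 10.4π²/2.603² - 5.1895 ≈ 9.96
  n=3: λ₃ = 23.4π²/2.603² - 5.1895 ≈ 28.896
Since 2.6π²/2.603² ≈ 3.787 < 5.1895, λ₁ < 0.
The n=1 mode grows fastest (−λₙ is largest for n=1) → dominates.
Asymptotic: φ ~ c₁ sin(πx/2.603) e^{1.402t} (exponential growth at rate −λ₁ ≈ 1.402).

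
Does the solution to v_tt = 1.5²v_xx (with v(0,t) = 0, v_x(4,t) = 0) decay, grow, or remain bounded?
v oscillates (no decay). Energy is conserved; the solution oscillates indefinitely as standing waves.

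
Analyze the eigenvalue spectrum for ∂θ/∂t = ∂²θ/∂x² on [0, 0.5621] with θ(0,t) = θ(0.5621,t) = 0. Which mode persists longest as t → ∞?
Eigenvalues: λₙ = n²π²/0.5621².
First three modes:
  n=1: λ₁ = π²/0.5621² ≈ 31.237
  n=2: λ₂ = 4π²/0.5621² ≈ 124.949 (4× faster decay)
  n=3: λ₃ = 9π²/0.5621² ≈ 281.135 (9× faster decay)
As t → ∞, higher modes decay exponentially faster. The n=1 mode dominates: θ ~ c₁ sin(πx/0.5621) e^{-λ₁t}.
Decay rate: λ₁ = π²/0.5621² ≈ 31.237.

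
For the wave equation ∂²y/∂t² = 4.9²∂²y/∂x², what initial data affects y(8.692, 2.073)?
Domain of dependence: [-1.4657, 18.8497]. Signals travel at speed 4.9, so data within |x - 8.692| ≤ 4.9·2.073 = 10.1577 can reach the point.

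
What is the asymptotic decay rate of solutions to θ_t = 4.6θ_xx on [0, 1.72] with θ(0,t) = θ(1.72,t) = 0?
Eigenvalues: λₙ = 4.6n²π²/1.72².
First three modes:
  n=1: λ₁ = 4.6π²/1.72² ≈ 15.346
  n=2: λ₂ = 18.4π²/1.72² ≈ 61.385 (4× faster decay)
  n=3: λ₃ = 41.4π²/1.72² ≈ 138.116 (9× faster decay)
As t → ∞, higher modes decay exponentially faster. The n=1 mode dominates: θ ~ c₁ sin(πx/1.72) e^{-λ₁t}.
Decay rate: λ₁ = 4.6π²/1.72² ≈ 15.346.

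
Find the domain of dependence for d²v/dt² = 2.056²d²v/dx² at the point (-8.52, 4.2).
Domain of dependence: [-17.1552, 0.1152]. Signals travel at speed 2.056, so data within |x - -8.52| ≤ 2.056·4.2 = 8.6352 can reach the point.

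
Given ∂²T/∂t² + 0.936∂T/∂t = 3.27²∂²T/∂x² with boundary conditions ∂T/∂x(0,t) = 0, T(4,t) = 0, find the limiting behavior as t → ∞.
T → 0. Damping (γ=0.936) dissipates energy; oscillations decay exponentially.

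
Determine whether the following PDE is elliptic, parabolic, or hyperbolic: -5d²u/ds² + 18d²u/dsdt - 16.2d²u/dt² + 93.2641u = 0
Coefficients: A = -5, B = 18, C = -16.2. B² - 4AC = 0, which is zero, so the equation is parabolic.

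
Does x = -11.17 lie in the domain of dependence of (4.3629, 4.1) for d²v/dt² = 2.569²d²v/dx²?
No. The domain of dependence is [-6.17, 14.8958], and -11.17 is outside this interval.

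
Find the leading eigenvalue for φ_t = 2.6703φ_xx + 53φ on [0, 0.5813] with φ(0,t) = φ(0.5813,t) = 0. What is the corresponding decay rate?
Eigenvalues: λₙ = 2.6703n²π²/0.5813² - 53.
First three modes:
  n=1: λ₁ = 2.6703π²/0.5813² - 53 ≈ 24.994
  n=2: λ₂ = 10.6812π²/0.5813² - 53 ≈ 258.975
  n=3: λ₃ = 24.0327π²/0.5813² - 53 ≈ 648.943
Since 2.6703π²/0.5813² ≈ 77.994 > 53, all λₙ > 0.
The n=1 mode decays slowest → dominates as t → ∞.
Asymptotic: φ ~ c₁ sin(πx/0.5813) e^{-λ₁t} with decay rate λ₁ ≈ 24.994.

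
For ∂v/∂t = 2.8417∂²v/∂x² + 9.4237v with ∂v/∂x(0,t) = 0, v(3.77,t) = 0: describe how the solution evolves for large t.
v grows unboundedly. Reaction dominates diffusion (r=9.4237 > κπ²/(4L²)≈0.49); solution grows exponentially.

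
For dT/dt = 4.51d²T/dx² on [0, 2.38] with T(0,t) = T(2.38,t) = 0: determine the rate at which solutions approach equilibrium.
Eigenvalues: λₙ = 4.51n²π²/2.38².
First three modes:
  n=1: λ₁ = 4.51π²/2.38² ≈ 7.858
  n=2: λ₂ = 18.04π²/2.38² ≈ 31.433 (4× faster decay)
  n=3: λ₃ = 40.59π²/2.38² ≈ 70.724 (9× faster decay)
As t → ∞, higher modes decay exponentially faster. The n=1 mode dominates: T ~ c₁ sin(πx/2.38) e^{-λ₁t}.
Decay rate: λ₁ = 4.51π²/2.38² ≈ 7.858.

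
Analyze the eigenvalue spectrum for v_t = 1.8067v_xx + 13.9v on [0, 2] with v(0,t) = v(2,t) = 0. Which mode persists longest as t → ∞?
Eigenvalues: λₙ = 1.8067n²π²/2² - 13.9.
First three modes:
  n=1: λ₁ = 1.8067π²/2² - 13.9 ≈ -9.442
  n=2: λ₂ = 7.2268π²/2² - 13.9 ≈ 3.931
  n=3: λ₃ = 16.2603π²/2² - 13.9 ≈ 26.221
Since 1.8067π²/2² ≈ 4.458 < 13.9, λ₁ < 0.
The n=1 mode grows fastest (−λₙ is largest for n=1) → dominates.
Asymptotic: v ~ c₁ sin(πx/2) e^{9.442t} (exponential growth at rate −λ₁ ≈ 9.442).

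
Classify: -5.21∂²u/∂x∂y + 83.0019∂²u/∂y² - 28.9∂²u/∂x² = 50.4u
Rewriting in standard form: -28.9∂²u/∂x² - 5.21∂²u/∂x∂y + 83.0019∂²u/∂y² - 50.4u = 0. Hyperbolic (discriminant = 9622.16374).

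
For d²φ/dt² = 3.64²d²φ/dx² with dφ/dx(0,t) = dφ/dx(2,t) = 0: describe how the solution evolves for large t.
φ oscillates about a mean that drifts linearly in t (generically unbounded; no decay). There is no damping, so the nonconstant modes persist as standing waves (energy conserved, no decay). But with Neumann conditions at both ends the constant mode has eigenvalue 0: the spatial mean M(t) of φ satisfies M'' = 0, so M(t) = M(0) + M'(0)·t. Unless the initial velocity has zero mean (∫φ_t(x,0)dx = 0), the solution grows linearly in t (unbounded, though not exponentially); if it does have zero mean, the solution stays bounded and simply oscillates.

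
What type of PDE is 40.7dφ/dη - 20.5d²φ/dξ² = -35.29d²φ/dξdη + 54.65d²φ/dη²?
Rewriting in standard form: -20.5d²φ/dξ² + 35.29d²φ/dξdη - 54.65d²φ/dη² + 40.7dφ/dη = 0. With A = -20.5, B = 35.29, C = -54.65, the discriminant is -3235.9159. This is an elliptic PDE.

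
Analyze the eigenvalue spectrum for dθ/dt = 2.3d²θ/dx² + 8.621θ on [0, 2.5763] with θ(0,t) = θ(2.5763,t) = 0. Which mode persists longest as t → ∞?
Eigenvalues: λₙ = 2.3n²π²/2.5763² - 8.621.
First three modes:
  n=1: λ₁ = 2.3π²/2.5763² - 8.621 ≈ -5.201
  n=2: λ₂ = 9.2π²/2.5763² - 8.621 ≈ 5.059
  n=3: λ₃ = 20.7π²/2.5763² - 8.621 ≈ 22.16
Since 2.3π²/2.5763² ≈ 3.42 < 8.621, λ₁ < 0.
The n=1 mode grows fastest (−λₙ is largest for n=1) → dominates.
Asymptotic: θ ~ c₁ sin(πx/2.5763) e^{5.201t} (exponential growth at rate −λ₁ ≈ 5.201).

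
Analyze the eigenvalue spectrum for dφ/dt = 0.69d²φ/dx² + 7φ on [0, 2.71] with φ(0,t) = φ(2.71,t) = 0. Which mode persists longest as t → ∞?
Eigenvalues: λₙ = 0.69n²π²/2.71² - 7.
First three modes:
  n=1: λ₁ = 0.69π²/2.71² - 7 ≈ -6.073
  n=2: λ₂ = 2.76π²/2.71² - 7 ≈ -3.291
  n=3: λ₃ = 6.21π²/2.71² - 7 ≈ 1.346
Since 0.69π²/2.71² ≈ 0.927 < 7, λ₁ < 0.
The n=1 mode grows fastest (−λₙ is largest for n=1) → dominates.
Asymptotic: φ ~ c₁ sin(πx/2.71) e^{6.073t} (exponential growth at rate −λ₁ ≈ 6.073).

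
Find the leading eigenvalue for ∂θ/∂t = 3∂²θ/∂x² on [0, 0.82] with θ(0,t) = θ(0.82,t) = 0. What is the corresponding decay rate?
Eigenvalues: λₙ = 3n²π²/0.82².
First three modes:
  n=1: λ₁ = 3π²/0.82² ≈ 44.035
  n=2: λ₂ = 12π²/0.82² ≈ 176.138 (4× faster decay)
  n=3: λ₃ = 27π²/0.82² ≈ 396.311 (9× faster decay)
As t → ∞, higher modes decay exponentially faster. The n=1 mode dominates: θ ~ c₁ sin(πx/0.82) e^{-λ₁t}.
Decay rate: λ₁ = 3π²/0.82² ≈ 44.035.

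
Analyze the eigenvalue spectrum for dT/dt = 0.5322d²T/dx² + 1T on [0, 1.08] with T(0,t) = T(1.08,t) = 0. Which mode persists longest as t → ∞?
Eigenvalues: λₙ = 0.5322n²π²/1.08² - 1.
First three modes:
  n=1: λ₁ = 0.5322π²/1.08² - 1 ≈ 3.503
  n=2: λ₂ = 2.1288π²/1.08² - 1 ≈ 17.013
  n=3: λ₃ = 4.7898π²/1.08² - 1 ≈ 39.529
Since 0.5322π²/1.08² ≈ 4.503 > 1, all λₙ > 0.
The n=1 mode decays slowest → dominates as t → ∞.
Asymptotic: T ~ c₁ sin(πx/1.08) e^{-λ₁t} with decay rate λ₁ ≈ 3.503.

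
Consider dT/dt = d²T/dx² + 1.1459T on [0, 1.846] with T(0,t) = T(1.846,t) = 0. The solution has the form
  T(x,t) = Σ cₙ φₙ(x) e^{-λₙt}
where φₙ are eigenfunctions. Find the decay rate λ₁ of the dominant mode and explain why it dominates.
Eigenvalues: λₙ = n²π²/1.846² - 1.1459.
First three modes:
  n=1: λ₁ = π²/1.846² - 1.1459 ≈ 1.75
  n=2: λ₂ = 4π²/1.846² - 1.1459 ≈ 10.439
  n=3: λ₃ = 9π²/1.846² - 1.1459 ≈ 24.92
Since π²/1.846² ≈ 2.896 > 1.1459, all λₙ > 0.
The n=1 mode decays slowest → dominates as t → ∞.
Asymptotic: T ~ c₁ sin(πx/1.846) e^{-λ₁t} with decay rate λ₁ ≈ 1.75.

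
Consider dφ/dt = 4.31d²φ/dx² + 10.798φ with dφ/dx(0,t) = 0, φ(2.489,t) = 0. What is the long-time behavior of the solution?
As t → ∞, φ grows unboundedly. Reaction dominates diffusion (r=10.798 > κπ²/(4L²)≈1.72); solution grows exponentially.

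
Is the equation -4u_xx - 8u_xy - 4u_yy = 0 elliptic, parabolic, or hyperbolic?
Computing B² - 4AC with A = -4, B = -8, C = -4: discriminant = 0 (zero). Answer: parabolic.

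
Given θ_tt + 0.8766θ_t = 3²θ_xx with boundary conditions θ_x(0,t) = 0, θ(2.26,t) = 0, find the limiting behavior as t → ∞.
θ → 0. Damping (γ=0.8766) dissipates energy; oscillations decay exponentially.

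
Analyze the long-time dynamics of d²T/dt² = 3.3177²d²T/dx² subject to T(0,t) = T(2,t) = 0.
Long-time behavior: T oscillates (no decay). Energy is conserved; the solution oscillates indefinitely as standing waves.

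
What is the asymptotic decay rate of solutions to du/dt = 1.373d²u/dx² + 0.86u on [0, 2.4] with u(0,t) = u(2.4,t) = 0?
Eigenvalues: λₙ = 1.373n²π²/2.4² - 0.86.
First three modes:
  n=1: λ₁ = 1.373π²/2.4² - 0.86 ≈ 1.493
  n=2: λ₂ = 5.492π²/2.4² - 0.86 ≈ 8.55
  n=3: λ₃ = 12.357π²/2.4² - 0.86 ≈ 20.313
Since 1.373π²/2.4² ≈ 2.353 > 0.86, all λₙ > 0.
The n=1 mode decays slowest → dominates as t → ∞.
Asymptotic: u ~ c₁ sin(πx/2.4) e^{-λ₁t} with decay rate λ₁ ≈ 1.493.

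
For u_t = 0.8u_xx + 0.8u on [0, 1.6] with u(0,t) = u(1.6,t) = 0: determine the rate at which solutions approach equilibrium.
Eigenvalues: λₙ = 0.8n²π²/1.6² - 0.8.
First three modes:
  n=1: λ₁ = 0.8π²/1.6² - 0.8 ≈ 2.284
  n=2: λ₂ = 3.2π²/1.6² - 0.8 ≈ 11.537
  n=3: λ₃ = 7.2π²/1.6² - 0.8 ≈ 26.958
Since 0.8π²/1.6² ≈ 3.084 > 0.8, all λₙ > 0.
The n=1 mode decays slowest → dominates as t → ∞.
Asymptotic: u ~ c₁ sin(πx/1.6) e^{-λ₁t} with decay rate λ₁ ≈ 2.284.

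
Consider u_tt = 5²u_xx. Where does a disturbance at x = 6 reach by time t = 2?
Domain of influence: [-4, 16]. Data at x = 6 spreads outward at speed 5.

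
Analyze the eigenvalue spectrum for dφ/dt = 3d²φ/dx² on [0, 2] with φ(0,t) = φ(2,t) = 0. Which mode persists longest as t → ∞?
Eigenvalues: λₙ = 3n²π²/2².
First three modes:
  n=1: λ₁ = 3π²/2² ≈ 7.402
  n=2: λ₂ = 12π²/2² ≈ 29.609 (4× faster decay)
  n=3: λ₃ = 27π²/2² ≈ 66.62 (9× faster decay)
As t → ∞, higher modes decay exponentially faster. The n=1 mode dominates: φ ~ c₁ sin(πx/2) e^{-λ₁t}.
Decay rate: λ₁ = 3π²/2² ≈ 7.402.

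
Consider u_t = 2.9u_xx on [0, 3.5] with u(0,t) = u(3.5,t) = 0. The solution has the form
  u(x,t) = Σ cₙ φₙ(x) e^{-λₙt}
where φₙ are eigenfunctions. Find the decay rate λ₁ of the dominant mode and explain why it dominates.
Eigenvalues: λₙ = 2.9n²π²/3.5².
First three modes:
  n=1: λ₁ = 2.9π²/3.5² ≈ 2.336
  n=2: λ₂ = 11.6π²/3.5² ≈ 9.346 (4× faster decay)
  n=3: λ₃ = 26.1π²/3.5² ≈ 21.028 (9× faster decay)
As t → ∞, higher modes decay exponentially faster. The n=1 mode dominates: u ~ c₁ sin(πx/3.5) e^{-λ₁t}.
Decay rate: λ₁ = 2.9π²/3.5² ≈ 2.336.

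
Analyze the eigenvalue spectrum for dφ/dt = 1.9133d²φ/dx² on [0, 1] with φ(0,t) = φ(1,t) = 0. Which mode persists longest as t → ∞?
Eigenvalues: λₙ = 1.9133n²π².
First three modes:
  n=1: λ₁ = 1.9133π² ≈ 18.884
  n=2: λ₂ = 7.6532π² ≈ 75.534 (4× faster decay)
  n=3: λ₃ = 17.2197π² ≈ 169.952 (9× faster decay)
As t → ∞, higher modes decay exponentially faster. The n=1 mode dominates: φ ~ c₁ sin(πx) e^{-λ₁t}.
Decay rate: λ₁ = 1.9133π² ≈ 18.884.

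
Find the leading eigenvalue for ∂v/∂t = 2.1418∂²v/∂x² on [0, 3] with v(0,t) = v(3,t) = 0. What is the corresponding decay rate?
Eigenvalues: λₙ = 2.1418n²π²/3².
First three modes:
  n=1: λ₁ = 2.1418π²/3² ≈ 2.349
  n=2: λ₂ = 8.5672π²/3² ≈ 9.395 (4× faster decay)
  n=3: λ₃ = 19.2762π²/3² ≈ 21.139 (9× faster decay)
As t → ∞, higher modes decay exponentially faster. The n=1 mode dominates: v ~ c₁ sin(πx/3) e^{-λ₁t}.
Decay rate: λ₁ = 2.1418π²/3² ≈ 2.349.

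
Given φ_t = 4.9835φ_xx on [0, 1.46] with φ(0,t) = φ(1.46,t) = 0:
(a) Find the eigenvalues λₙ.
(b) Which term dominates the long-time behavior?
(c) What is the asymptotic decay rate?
Eigenvalues: λₙ = 4.9835n²π²/1.46².
First three modes:
  n=1: λ₁ = 4.9835π²/1.46² ≈ 23.074
  n=2: λ₂ = 19.934π²/1.46² ≈ 92.297 (4× faster decay)
  n=3: λ₃ = 44.8515π²/1.46² ≈ 207.669 (9× faster decay)
As t → ∞, higher modes decay exponentially faster. The n=1 mode dominates: φ ~ c₁ sin(πx/1.46) e^{-λ₁t}.
Decay rate: λ₁ = 4.9835π²/1.46² ≈ 23.074.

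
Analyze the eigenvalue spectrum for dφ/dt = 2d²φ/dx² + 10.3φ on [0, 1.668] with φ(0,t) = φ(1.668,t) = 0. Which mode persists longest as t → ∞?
Eigenvalues: λₙ = 2n²π²/1.668² - 10.3.
First three modes:
  n=1: λ₁ = 2π²/1.668² - 10.3 ≈ -3.205
  n=2: λ₂ = 8π²/1.668² - 10.3 ≈ 18.079
  n=3: λ₃ = 18π²/1.668² - 10.3 ≈ 53.553
Since 2π²/1.668² ≈ 7.095 < 10.3, λ₁ < 0.
The n=1 mode grows fastest (−λₙ is largest for n=1) → dominates.
Asymptotic: φ ~ c₁ sin(πx/1.668) e^{3.205t} (exponential growth at rate −λ₁ ≈ 3.205).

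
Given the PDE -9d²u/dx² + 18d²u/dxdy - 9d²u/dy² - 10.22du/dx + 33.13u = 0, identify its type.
The second-order coefficients are A = -9, B = 18, C = -9. Since B² - 4AC = 0 = 0, this is a parabolic PDE.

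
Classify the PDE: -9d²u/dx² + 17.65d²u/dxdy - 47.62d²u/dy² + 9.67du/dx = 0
A = -9, B = 17.65, C = -47.62. Discriminant B² - 4AC = -1402.7975. Since -1402.7975 < 0, elliptic.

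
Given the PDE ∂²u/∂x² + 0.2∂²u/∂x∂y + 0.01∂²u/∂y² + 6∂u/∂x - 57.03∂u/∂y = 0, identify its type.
The second-order coefficients are A = 1, B = 0.2, C = 0.01. Since B² - 4AC = 0 = 0, this is a parabolic PDE.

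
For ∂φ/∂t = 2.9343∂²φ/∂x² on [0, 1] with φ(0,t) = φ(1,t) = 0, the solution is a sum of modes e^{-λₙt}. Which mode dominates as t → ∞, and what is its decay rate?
Eigenvalues: λₙ = 2.9343n²π².
First three modes:
  n=1: λ₁ = 2.9343π² ≈ 28.96
  n=2: λ₂ = 11.7372π² ≈ 115.842 (4× faster decay)
  n=3: λ₃ = 26.4087π² ≈ 260.643 (9× faster decay)
As t → ∞, higher modes decay exponentially faster. The n=1 mode dominates: φ ~ c₁ sin(πx) e^{-λ₁t}.
Decay rate: λ₁ = 2.9343π² ≈ 28.96.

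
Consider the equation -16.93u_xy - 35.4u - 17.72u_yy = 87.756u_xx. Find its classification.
Rewriting in standard form: -87.756u_xx - 16.93u_xy - 17.72u_yy - 35.4u = 0. Elliptic. (A = -87.756, B = -16.93, C = -17.72 gives B² - 4AC = -5933.52038.)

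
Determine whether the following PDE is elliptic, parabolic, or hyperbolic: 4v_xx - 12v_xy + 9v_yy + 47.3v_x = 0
Coefficients: A = 4, B = -12, C = 9. B² - 4AC = 0, which is zero, so the equation is parabolic.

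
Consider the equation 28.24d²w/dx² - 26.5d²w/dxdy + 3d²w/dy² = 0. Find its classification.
Hyperbolic. (A = 28.24, B = -26.5, C = 3 gives B² - 4AC = 363.37.)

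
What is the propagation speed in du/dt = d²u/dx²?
Infinite. The heat equation is parabolic, not hyperbolic, so disturbances propagate instantly.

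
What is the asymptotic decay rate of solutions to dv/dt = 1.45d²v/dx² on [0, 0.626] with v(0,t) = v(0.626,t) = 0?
Eigenvalues: λₙ = 1.45n²π²/0.626².
First three modes:
  n=1: λ₁ = 1.45π²/0.626² ≈ 36.519
  n=2: λ₂ = 5.8π²/0.626² ≈ 146.076 (4× faster decay)
  n=3: λ₃ = 13.05π²/0.626² ≈ 328.671 (9× faster decay)
As t → ∞, higher modes decay exponentially faster. The n=1 mode dominates: v ~ c₁ sin(πx/0.626) e^{-λ₁t}.
Decay rate: λ₁ = 1.45π²/0.626² ≈ 36.519.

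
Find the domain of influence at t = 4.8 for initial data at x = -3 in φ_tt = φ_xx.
Domain of influence: [-7.8, 1.8]. Data at x = -3 spreads outward at speed 1.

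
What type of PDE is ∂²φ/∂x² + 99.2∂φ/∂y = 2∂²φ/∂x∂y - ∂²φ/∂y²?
Rewriting in standard form: ∂²φ/∂x² - 2∂²φ/∂x∂y + ∂²φ/∂y² + 99.2∂φ/∂y = 0. With A = 1, B = -2, C = 1, the discriminant is 0. This is a parabolic PDE.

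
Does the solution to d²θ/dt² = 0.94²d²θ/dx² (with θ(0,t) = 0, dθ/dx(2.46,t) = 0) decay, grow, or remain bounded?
θ oscillates (no decay). Energy is conserved; the solution oscillates indefinitely as standing waves.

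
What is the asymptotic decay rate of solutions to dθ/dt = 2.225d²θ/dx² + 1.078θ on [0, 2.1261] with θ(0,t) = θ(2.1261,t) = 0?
Eigenvalues: λₙ = 2.225n²π²/2.1261² - 1.078.
First three modes:
  n=1: λ₁ = 2.225π²/2.1261² - 1.078 ≈ 3.78
  n=2: λ₂ = 8.9π²/2.1261² - 1.078 ≈ 18.354
  n=3: λ₃ = 20.025π²/2.1261² - 1.078 ≈ 42.644
Since 2.225π²/2.1261² ≈ 4.858 > 1.078, all λₙ > 0.
The n=1 mode decays slowest → dominates as t → ∞.
Asymptotic: θ ~ c₁ sin(πx/2.1261) e^{-λ₁t} with decay rate λ₁ ≈ 3.78.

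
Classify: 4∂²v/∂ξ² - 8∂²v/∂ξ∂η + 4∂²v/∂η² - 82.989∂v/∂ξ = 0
Parabolic (discriminant = 0).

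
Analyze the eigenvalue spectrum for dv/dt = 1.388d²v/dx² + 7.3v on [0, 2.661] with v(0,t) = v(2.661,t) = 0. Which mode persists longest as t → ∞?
Eigenvalues: λₙ = 1.388n²π²/2.661² - 7.3.
First three modes:
  n=1: λ₁ = 1.388π²/2.661² - 7.3 ≈ -5.365
  n=2: λ₂ = 5.552π²/2.661² - 7.3 ≈ 0.439
  n=3: λ₃ = 12.492π²/2.661² - 7.3 ≈ 10.112
Since 1.388π²/2.661² ≈ 1.935 < 7.3, λ₁ < 0.
The n=1 mode grows fastest (−λₙ is largest for n=1) → dominates.
Asymptotic: v ~ c₁ sin(πx/2.661) e^{5.365t} (exponential growth at rate −λ₁ ≈ 5.365).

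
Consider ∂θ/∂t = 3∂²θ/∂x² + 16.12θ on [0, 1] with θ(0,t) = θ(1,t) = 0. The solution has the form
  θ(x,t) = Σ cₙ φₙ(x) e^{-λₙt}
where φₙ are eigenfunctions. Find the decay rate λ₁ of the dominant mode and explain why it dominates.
Eigenvalues: λₙ = 3n²π²/1² - 16.12.
First three modes:
  n=1: λ₁ = 3π² - 16.12 ≈ 13.489
  n=2: λ₂ = 12π² - 16.12 ≈ 102.315
  n=3: λ₃ = 27π² - 16.12 ≈ 250.359
Since 3π² ≈ 29.609 > 16.12, all λₙ > 0.
The n=1 mode decays slowest → dominates as t → ∞.
Asymptotic: θ ~ c₁ sin(πx/1) e^{-λ₁t} with decay rate λ₁ ≈ 13.489.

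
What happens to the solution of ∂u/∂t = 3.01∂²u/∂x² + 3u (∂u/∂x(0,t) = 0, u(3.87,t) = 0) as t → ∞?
u grows unboundedly. Reaction dominates diffusion (r=3 > κπ²/(4L²)≈0.5); solution grows exponentially.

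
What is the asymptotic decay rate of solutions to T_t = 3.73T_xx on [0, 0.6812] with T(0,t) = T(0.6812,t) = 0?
Eigenvalues: λₙ = 3.73n²π²/0.6812².
First three modes:
  n=1: λ₁ = 3.73π²/0.6812² ≈ 79.334
  n=2: λ₂ = 14.92π²/0.6812² ≈ 317.336 (4× faster decay)
  n=3: λ₃ = 33.57π²/0.6812² ≈ 714.006 (9× faster decay)
As t → ∞, higher modes decay exponentially faster. The n=1 mode dominates: T ~ c₁ sin(πx/0.6812) e^{-λ₁t}.
Decay rate: λ₁ = 3.73π²/0.6812² ≈ 79.334.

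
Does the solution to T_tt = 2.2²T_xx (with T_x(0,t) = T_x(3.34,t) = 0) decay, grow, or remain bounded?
T oscillates about a mean that drifts linearly in t (generically unbounded; no decay). There is no damping, so the nonconstant modes persist as standing waves (energy conserved, no decay). But with Neumann conditions at both ends the constant mode has eigenvalue 0: the spatial mean M(t) of T satisfies M'' = 0, so M(t) = M(0) + M'(0)·t. Unless the initial velocity has zero mean (∫T_t(x,0)dx = 0), the solution grows linearly in t (unbounded, though not exponentially); if it does have zero mean, the solution stays bounded and simply oscillates.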